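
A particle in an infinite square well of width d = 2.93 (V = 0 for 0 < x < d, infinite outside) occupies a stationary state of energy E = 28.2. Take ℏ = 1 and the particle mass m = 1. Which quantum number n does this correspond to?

For an infinite well E_n = n²π²ℏ²/(2md²), so n = (d/πℏ)√(2mE).
n = (2.93/π) × √(2 × 1 × 28.2) = 7.004 → n = 7.

n = 7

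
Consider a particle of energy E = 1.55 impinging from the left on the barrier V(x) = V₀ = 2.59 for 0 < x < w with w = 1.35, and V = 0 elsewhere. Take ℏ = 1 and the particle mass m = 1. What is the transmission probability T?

T = 0.0754

E < V₀: inside the barrier ψ ∝ e^{±κx} with κ = √(2m(V₀ − E))/ℏ = 1.442.
κw = 1.947, sinh(κw) = 3.432.
Matching ψ, ψ′ at both faces gives T = [1 + V₀² sinh²(κw) / (4E(V₀ − E))]⁻¹ = 1/13.26 = 0.0754.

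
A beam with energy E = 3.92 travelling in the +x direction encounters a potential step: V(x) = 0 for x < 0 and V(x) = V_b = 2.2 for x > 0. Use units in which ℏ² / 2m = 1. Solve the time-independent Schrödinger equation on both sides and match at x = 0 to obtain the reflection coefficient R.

The wavenumbers are k₁ = √(2mE)/ℏ = 1.980 on the left and k₂ = √(2m(E − V_b))/ℏ = 1.311 on the right.
Continuity of ψ and ψ′ at the step yields the reflection amplitude r = (k₁ − k₂)/(k₁ + k₂) = 0.2031; thus R = |r|² = 0.04124, T = 0.9588.

R = 0.0412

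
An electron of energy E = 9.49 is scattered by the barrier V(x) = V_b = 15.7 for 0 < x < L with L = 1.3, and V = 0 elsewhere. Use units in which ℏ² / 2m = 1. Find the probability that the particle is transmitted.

Since E < V_b the interior solution is evanescent with decay constant κ = √(2m(V_b − E))/ℏ = 2.492.
κL = 3.240, sinh(κL) = 12.74.
Matching ψ, ψ′ at both faces gives T = [1 + V_b² sinh²(κL) / (4E(V_b − E))]⁻¹ = 1/170.8 = 0.00586.

T = 0.00586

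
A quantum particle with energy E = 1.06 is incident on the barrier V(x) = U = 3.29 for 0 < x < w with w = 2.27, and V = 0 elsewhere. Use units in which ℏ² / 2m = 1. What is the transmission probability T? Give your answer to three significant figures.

Since E < U the interior solution is evanescent with decay constant κ = √(2m(U − E))/ℏ = 1.493.
κw = 3.390, sinh(κw) = 14.81.
Matching ψ, ψ′ at both faces gives T = [1 + U² sinh²(κw) / (4E(U − E))]⁻¹ = 1/252.2 = 0.00396.

T = 0.00396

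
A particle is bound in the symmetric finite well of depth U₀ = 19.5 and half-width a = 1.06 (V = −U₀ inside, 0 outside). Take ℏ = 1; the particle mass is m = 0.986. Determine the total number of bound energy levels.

The dimensionless depth is z₀ = a√(2mU₀)/ℏ = 1.06 × √(38.45) = 6.573.
A new bound state (alternating even/odd) appears each time z₀ passes a multiple of π/2, so N = ⌊2z₀/π⌋ + 1 = ⌊4.185⌋ + 1 = 5.

N = 5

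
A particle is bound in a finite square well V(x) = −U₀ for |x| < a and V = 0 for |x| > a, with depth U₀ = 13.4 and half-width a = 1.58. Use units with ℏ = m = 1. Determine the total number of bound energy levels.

Define the well-strength parameter z₀ = (a/ℏ)√(2mU₀) = 1.58 × √(2·1·13.4) = 8.179.
A new bound state (alternating even/odd) appears each time z₀ passes a multiple of π/2, so N = ⌊2z₀/π⌋ + 1 = ⌊5.207⌋ + 1 = 6.

N = 6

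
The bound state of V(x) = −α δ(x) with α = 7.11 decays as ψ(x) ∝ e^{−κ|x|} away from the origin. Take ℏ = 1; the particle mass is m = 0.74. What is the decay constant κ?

Integrate −(ℏ²/2m)ψ'' − αδ(x)ψ = Eψ from −ε to +ε: the ψ'' term gives ψ'(0⁺) − ψ'(0⁻) and the δ term gives −(2mα/ℏ²)ψ(0).
With ψ ∝ e^{−κ|x|} this yields −2κ = −2mα/ℏ², so κ = mα/ℏ² = 5.261.

κ = 5.26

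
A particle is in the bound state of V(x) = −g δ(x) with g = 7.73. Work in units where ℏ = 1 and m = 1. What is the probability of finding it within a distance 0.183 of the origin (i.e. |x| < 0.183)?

P = 0.941

The normalised bound state is ψ = √κ e^{−κ|x|} with κ = mg/ℏ² = 7.730.
P(|x| < d) = ∫_{−d}^{d} κ e^{−2κ|x|} dx = 1 − e^{−2κd} = 1 − e^{−2.829} = 0.9409.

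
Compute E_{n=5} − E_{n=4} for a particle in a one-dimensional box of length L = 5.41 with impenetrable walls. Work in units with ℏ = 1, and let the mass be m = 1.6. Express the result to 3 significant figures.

ΔE = 0.948

E_n = n²π²ℏ²/(2mL²), so ΔE = (5² − 4²) π²ℏ²/(2mL²).
ΔE = 9 × π² / (2 × 1.6 × 5.41²) = 0.9484.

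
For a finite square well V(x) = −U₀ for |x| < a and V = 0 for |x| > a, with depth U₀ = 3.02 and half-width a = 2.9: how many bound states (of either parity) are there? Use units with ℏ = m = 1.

N = 5

Define the well-strength parameter z₀ = (a/ℏ)√(2mU₀) = 2.9 × √(2·1·3.02) = 7.127.
A new bound state (alternating even/odd) appears each time z₀ passes a multiple of π/2, so N = ⌊2z₀/π⌋ + 1 = ⌊4.537⌋ + 1 = 5.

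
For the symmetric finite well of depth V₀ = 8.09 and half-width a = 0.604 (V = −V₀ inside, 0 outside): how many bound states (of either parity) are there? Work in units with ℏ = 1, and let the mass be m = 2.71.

N = 3

The dimensionless depth is z₀ = a√(2mV₀)/ℏ = 0.604 × √(43.85) = 4.000.
A new bound state (alternating even/odd) appears each time z₀ passes a multiple of π/2, so N = ⌊2z₀/π⌋ + 1 = ⌊2.546⌋ + 1 = 3.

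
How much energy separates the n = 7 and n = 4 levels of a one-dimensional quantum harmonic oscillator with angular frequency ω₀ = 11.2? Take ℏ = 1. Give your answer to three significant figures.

ΔE = 33.6

E_n = ℏω₀(n + ½), so ΔE = (7 − 4) ℏω₀ = 3 × 11.2 = 33.60.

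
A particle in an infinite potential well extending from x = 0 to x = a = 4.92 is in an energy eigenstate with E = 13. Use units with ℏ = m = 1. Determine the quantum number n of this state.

n = 8

For an infinite well E_n = n²π²ℏ²/(2ma²), so n = (a/πℏ)√(2mE).
n = (4.92/π) × √(2 × 1 × 13) = 7.985 → n = 8.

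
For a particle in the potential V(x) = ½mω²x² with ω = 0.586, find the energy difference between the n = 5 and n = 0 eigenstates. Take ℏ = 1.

ΔE = 2.93

E_n = ℏω(n + ½), so ΔE = (5 − 0) ℏω = 5 × 0.586 = 2.930.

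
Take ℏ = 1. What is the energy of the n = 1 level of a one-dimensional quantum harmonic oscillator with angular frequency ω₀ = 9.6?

The oscillator eigenvalues are E_n = ℏω₀(n + ½), so E_1 = 9.6 × 1.5 = 14.40.

E = 14.4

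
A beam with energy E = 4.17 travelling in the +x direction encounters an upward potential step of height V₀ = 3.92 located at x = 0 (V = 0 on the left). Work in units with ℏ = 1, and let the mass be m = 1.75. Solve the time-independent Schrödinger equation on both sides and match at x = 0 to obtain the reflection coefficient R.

R = 0.368

The wavenumbers are k₁ = √(2mE)/ℏ = 3.820 on the left and k₂ = √(2m(E − V₀))/ℏ = 0.9354 on the right.
Continuity of ψ and ψ′ at the step yields the reflection amplitude r = (k₁ − k₂)/(k₁ + k₂) = 0.6066; thus R = |r|² = 0.3680, T = 0.6320.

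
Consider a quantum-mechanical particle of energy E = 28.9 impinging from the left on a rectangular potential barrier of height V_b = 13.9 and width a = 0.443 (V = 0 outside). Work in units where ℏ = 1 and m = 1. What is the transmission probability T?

T = 0.954

E > V_b: inside the barrier k₂ = √(2m(E − V_b))/ℏ = 5.477, k₂a = 2.426.
T = [1 + V_b² sin²(k₂a) / (4E(E − V_b))]⁻¹ = 1/1.048 = 0.954.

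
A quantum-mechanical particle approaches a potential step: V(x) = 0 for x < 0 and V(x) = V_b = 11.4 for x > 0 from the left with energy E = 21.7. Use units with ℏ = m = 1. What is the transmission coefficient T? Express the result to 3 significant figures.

On each side the TISE gives plane waves with k = √(2m(E − V))/ℏ: k₁ = √(2·1·21.7) = 6.588, k₂ = √(2·1·10.3) = 4.539.
Continuity of ψ and ψ′ at the step yields the reflection amplitude r = (k₁ − k₂)/(k₁ + k₂) = 0.1842; thus R = |r|² = 0.03392, T = 0.9661.

T = 0.966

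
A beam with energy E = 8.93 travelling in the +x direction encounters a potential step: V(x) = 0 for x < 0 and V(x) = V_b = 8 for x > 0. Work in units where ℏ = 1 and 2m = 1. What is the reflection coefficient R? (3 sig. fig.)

R = 0.262

The wavenumbers are k₁ = √(2mE)/ℏ = 2.988 on the left and k₂ = √(2m(E − V_b))/ℏ = 0.9644 on the right.
Continuity of ψ and ψ′ at the step yields the reflection amplitude r = (k₁ − k₂)/(k₁ + k₂) = 0.5120; thus R = |r|² = 0.2622, T = 0.7378.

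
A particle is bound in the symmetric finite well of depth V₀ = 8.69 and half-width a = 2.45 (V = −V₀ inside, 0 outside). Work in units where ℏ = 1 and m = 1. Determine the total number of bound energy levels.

N = 7

Define the well-strength parameter z₀ = (a/ℏ)√(2mV₀) = 2.45 × √(2·1·8.69) = 10.21.
A new bound state (alternating even/odd) appears each time z₀ passes a multiple of π/2, so N = ⌊2z₀/π⌋ + 1 = ⌊6.502⌋ + 1 = 7.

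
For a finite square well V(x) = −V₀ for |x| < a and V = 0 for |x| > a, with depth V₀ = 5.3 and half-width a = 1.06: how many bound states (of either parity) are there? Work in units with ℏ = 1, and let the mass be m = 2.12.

N = 4

The dimensionless depth is z₀ = a√(2mV₀)/ℏ = 1.06 × √(22.47) = 5.025.
The even/odd transcendental equations gain one root per π/2 in z₀, giving N = 1 + ⌊2z₀/π⌋ = 1 + ⌊3.199⌋ = 4.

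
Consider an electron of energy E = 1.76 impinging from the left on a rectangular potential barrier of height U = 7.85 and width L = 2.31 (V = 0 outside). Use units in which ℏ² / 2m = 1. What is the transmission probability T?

T = 0.0000311

Since E < U the interior solution is evanescent with decay constant κ = √(2m(U − E))/ℏ = 2.468.
κL = 5.701, sinh(κL) = 149.5.
The exact tunnelling result is T⁻¹ = 1 + U² sinh²(κL) / [4E(U − E)] = 32130, so T = 0.0000311.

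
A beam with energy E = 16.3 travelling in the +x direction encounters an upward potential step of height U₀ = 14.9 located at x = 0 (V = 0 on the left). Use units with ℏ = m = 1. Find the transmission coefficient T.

T = 0.701

The wavenumbers are k₁ = √(2mE)/ℏ = 5.710 on the left and k₂ = √(2m(E − U₀))/ℏ = 1.673 on the right.
Matching ψ and ψ′ at x = 0 gives r = (k₁ − k₂)/(k₁ + k₂), so R = r² = 0.2989 and T = 1 − R = 0.7011.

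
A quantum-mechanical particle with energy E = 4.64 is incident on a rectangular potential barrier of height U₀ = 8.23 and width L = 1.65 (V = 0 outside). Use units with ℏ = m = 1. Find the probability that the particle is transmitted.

T = 0.000568

E < U₀: inside the barrier ψ ∝ e^{±κx} with κ = √(2m(U₀ − E))/ℏ = 2.680.
κL = 4.421, sinh(κL) = 41.59.
Matching ψ, ψ′ at both faces gives T = [1 + U₀² sinh²(κL) / (4E(U₀ − E))]⁻¹ = 1/1760 = 0.000568.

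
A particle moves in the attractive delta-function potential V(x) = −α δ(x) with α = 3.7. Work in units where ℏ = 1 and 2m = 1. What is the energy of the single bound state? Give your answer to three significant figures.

E = -3.42

For x ≠ 0 the bound state is ψ ∝ e^{−κ|x|}; integrating the TISE across the delta gives the cusp condition 2κ = 2mα/ℏ², so κ = 1.850.
Then E = −ℏ²κ²/(2m) = −mα²/(2ℏ²) = -3.423.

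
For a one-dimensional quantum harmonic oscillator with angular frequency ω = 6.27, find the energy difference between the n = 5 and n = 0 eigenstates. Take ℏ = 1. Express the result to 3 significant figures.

E_n = ℏω(n + ½), so ΔE = (5 − 0) ℏω = 5 × 6.27 = 31.35.

ΔE = 31.4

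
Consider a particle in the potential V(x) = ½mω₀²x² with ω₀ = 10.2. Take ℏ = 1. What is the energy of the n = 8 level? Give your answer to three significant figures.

Using E_n = (n + ½)ℏω₀: E_8 = 8.5 × 10.2 = 86.70.

E = 86.7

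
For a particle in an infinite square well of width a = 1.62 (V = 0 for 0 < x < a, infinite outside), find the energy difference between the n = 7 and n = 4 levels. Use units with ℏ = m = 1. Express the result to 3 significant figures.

ΔE = 62.1

E_n = n²π²ℏ²/(2ma²), so ΔE = (7² − 4²) π²ℏ²/(2ma²).
ΔE = 33 × π² / (2 × 1 × 1.62²) = 62.05.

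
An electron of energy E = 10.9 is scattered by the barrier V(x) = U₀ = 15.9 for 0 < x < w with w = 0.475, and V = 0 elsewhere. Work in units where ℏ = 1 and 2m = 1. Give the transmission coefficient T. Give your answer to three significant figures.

T = 0.347

Since E < U₀ the interior solution is evanescent with decay constant κ = √(2m(U₀ − E))/ℏ = 2.236.
κw = 1.062, sinh(κw) = 1.273.
The exact tunnelling result is T⁻¹ = 1 + U₀² sinh²(κw) / [4E(U₀ − E)] = 2.880, so T = 0.347.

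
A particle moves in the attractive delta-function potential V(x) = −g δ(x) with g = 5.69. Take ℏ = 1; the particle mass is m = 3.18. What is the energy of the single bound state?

For x ≠ 0 the bound state is ψ ∝ e^{−κ|x|}; integrating the TISE across the delta gives the cusp condition 2κ = 2mg/ℏ², so κ = 18.09.
Then E = −ℏ²κ²/(2m) = −mg²/(2ℏ²) = -51.48.

E = -51.5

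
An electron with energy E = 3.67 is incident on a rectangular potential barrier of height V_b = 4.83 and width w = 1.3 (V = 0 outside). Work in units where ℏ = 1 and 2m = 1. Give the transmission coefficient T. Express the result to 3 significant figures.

E < V_b: inside the barrier ψ ∝ e^{±κx} with κ = √(2m(V_b − E))/ℏ = 1.077.
κw = 1.400, sinh(κw) = 1.905.
The exact tunnelling result is T⁻¹ = 1 + V_b² sinh²(κw) / [4E(V_b − E)] = 5.970, so T = 0.168.

T = 0.168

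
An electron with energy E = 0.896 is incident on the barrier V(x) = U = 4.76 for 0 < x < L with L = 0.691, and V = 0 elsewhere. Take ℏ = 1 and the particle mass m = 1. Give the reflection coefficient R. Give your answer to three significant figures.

Since E < U the interior solution is evanescent with decay constant κ = √(2m(U − E))/ℏ = 2.780.
κL = 1.921, sinh(κL) = 3.340.
Matching ψ, ψ′ at both faces gives T = [1 + U² sinh²(κL) / (4E(U − E))]⁻¹ = 1/19.26 = 0.0519.
R = 1 − T = 0.948.

R = 0.948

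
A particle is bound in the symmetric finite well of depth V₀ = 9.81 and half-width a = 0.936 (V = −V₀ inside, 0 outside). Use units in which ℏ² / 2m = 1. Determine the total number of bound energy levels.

N = 2

Define the well-strength parameter z₀ = (a/ℏ)√(2mV₀) = 0.936 × √(2·0.5·9.81) = 2.932.
A new bound state (alternating even/odd) appears each time z₀ passes a multiple of π/2, so N = ⌊2z₀/π⌋ + 1 = ⌊1.866⌋ + 1 = 2.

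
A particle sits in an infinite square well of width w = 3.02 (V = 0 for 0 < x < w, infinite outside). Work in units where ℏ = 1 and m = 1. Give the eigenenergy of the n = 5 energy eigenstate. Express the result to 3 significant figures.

E = 13.5

Requiring ψ(0) = ψ(w) = 0 quantises k = nπ/w, hence E_n = ℏ²k²/2m = n²π²ℏ²/(2mw²).
E_5 = 5² × π² / (2 × 1 × 3.02²) = 13.53.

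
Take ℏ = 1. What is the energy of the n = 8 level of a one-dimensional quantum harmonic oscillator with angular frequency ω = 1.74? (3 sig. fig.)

E = 14.8

Using E_n = (n + ½)ℏω: E_8 = 8.5 × 1.74 = 14.79.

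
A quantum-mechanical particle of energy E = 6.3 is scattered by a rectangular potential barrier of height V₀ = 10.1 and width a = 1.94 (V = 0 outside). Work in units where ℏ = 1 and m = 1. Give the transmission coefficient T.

E < V₀: inside the barrier ψ ∝ e^{±κx} with κ = √(2m(V₀ − E))/ℏ = 2.757.
κa = 5.348, sinh(κa) = 105.1.
Matching ψ, ψ′ at both faces gives T = [1 + V₀² sinh²(κa) / (4E(V₀ − E))]⁻¹ = 1/11770 = 0.0000850.

T = 0.0000850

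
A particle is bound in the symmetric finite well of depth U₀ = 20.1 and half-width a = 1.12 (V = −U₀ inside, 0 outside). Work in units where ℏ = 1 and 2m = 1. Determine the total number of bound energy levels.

Define the well-strength parameter z₀ = (a/ℏ)√(2mU₀) = 1.12 × √(2·0.5·20.1) = 5.021.
A new bound state (alternating even/odd) appears each time z₀ passes a multiple of π/2, so N = ⌊2z₀/π⌋ + 1 = ⌊3.197⌋ + 1 = 4.

N = 4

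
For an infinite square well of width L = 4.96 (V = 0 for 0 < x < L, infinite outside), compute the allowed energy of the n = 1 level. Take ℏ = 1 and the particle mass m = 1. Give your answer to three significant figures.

E = 0.201

The infinite-well eigenfunctions ψ_n = √(2/L) sin(nπx/L) vanish at both walls, giving E_n = n²π²ℏ²/(2mL²).
E_1 = 1² × π² / (2 × 1 × 4.96²) = 0.2006.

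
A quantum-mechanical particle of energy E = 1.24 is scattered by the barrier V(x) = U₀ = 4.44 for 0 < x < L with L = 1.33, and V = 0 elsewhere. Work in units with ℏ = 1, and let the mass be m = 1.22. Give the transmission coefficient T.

T = 0.00190

Since E < U₀ the interior solution is evanescent with decay constant κ = √(2m(U₀ − E))/ℏ = 2.794.
κL = 3.716, sinh(κL) = 20.55.
The exact tunnelling result is T⁻¹ = 1 + U₀² sinh²(κL) / [4E(U₀ − E)] = 525.3, so T = 0.00190.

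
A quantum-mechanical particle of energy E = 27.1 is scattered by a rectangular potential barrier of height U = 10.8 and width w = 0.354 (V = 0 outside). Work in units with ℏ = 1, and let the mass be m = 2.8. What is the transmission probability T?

T = 0.996

E > U: inside the barrier k₂ = √(2m(E − U))/ℏ = 9.554, k₂w = 3.382.
Matching at both interfaces gives T⁻¹ = 1 + U² sin²(k₂w) / [4E(E − U)] = 1.004, hence T = 0.996.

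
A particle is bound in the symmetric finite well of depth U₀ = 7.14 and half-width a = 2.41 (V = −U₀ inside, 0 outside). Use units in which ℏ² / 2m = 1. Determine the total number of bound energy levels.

N = 5

Define the well-strength parameter z₀ = (a/ℏ)√(2mU₀) = 2.41 × √(2·0.5·7.14) = 6.440.
The even/odd transcendental equations gain one root per π/2 in z₀, giving N = 1 + ⌊2z₀/π⌋ = 1 + ⌊4.100⌋ = 5.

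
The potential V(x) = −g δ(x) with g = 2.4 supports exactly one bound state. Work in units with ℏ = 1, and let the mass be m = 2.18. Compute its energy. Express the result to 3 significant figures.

The bound state is ψ(x) = √κ e^{−κ|x|}. The derivative jump ψ'(0⁺) − ψ'(0⁻) = −(2mg/ℏ²)ψ(0) fixes κ = mg/ℏ² = 5.232.
Then E = −ℏ²κ²/(2m) = −mg²/(2ℏ²) = -6.278.

E = -6.28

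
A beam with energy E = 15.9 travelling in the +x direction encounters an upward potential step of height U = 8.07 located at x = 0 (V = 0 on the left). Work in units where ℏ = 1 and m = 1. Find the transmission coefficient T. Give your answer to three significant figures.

The wavenumbers are k₁ = √(2mE)/ℏ = 5.639 on the left and k₂ = √(2m(E − U))/ℏ = 3.957 on the right.
Matching ψ and ψ′ at x = 0 gives r = (k₁ − k₂)/(k₁ + k₂), so R = r² = 0.03072 and T = 1 − R = 0.9693.

T = 0.969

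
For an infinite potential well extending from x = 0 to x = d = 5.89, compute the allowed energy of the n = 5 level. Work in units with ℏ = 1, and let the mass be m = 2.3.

Requiring ψ(0) = ψ(d) = 0 quantises k = nπ/d, hence E_n = ℏ²k²/2m = n²π²ℏ²/(2md²).
E_5 = 5² × π² / (2 × 2.3 × 5.89²) = 1.546.

E = 1.55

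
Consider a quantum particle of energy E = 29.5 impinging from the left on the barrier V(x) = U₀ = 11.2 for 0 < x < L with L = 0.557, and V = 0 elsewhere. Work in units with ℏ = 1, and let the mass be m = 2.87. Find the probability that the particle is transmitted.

T = 0.983

Above the barrier the interior wavenumber is k₂ = √(2m(E − U₀))/ℏ = 10.25, giving phase k₂L = 5.709.
Matching at both interfaces gives T⁻¹ = 1 + U₀² sin²(k₂L) / [4E(E − U₀)] = 1.017, hence T = 0.983.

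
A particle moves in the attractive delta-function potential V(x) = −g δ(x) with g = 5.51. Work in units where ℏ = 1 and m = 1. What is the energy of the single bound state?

The bound state is ψ(x) = √κ e^{−κ|x|}. The derivative jump ψ'(0⁺) − ψ'(0⁻) = −(2mg/ℏ²)ψ(0) fixes κ = mg/ℏ² = 5.510.
Then E = −ℏ²κ²/(2m) = −mg²/(2ℏ²) = -15.18.

E = -15.2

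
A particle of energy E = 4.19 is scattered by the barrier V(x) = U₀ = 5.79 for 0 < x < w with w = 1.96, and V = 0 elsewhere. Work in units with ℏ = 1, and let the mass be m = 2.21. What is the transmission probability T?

Since E < U₀ the interior solution is evanescent with decay constant κ = √(2m(U₀ − E))/ℏ = 2.659.
κw = 5.212, sinh(κw) = 91.75.
The exact tunnelling result is T⁻¹ = 1 + U₀² sinh²(κw) / [4E(U₀ − E)] = 10530, so T = 0.0000950.

T = 0.0000950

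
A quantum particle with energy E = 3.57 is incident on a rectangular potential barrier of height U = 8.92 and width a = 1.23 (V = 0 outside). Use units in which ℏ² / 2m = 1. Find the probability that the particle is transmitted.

T = 0.0129

E < U: inside the barrier ψ ∝ e^{±κx} with κ = √(2m(U − E))/ℏ = 2.313.
κa = 2.845, sinh(κa) = 8.572.
Matching ψ, ψ′ at both faces gives T = [1 + U² sinh²(κa) / (4E(U − E))]⁻¹ = 1/77.52 = 0.0129.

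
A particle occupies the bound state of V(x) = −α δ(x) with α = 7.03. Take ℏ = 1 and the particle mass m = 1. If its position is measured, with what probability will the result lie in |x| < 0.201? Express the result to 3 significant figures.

P = 0.941

The normalised bound state is ψ = √κ e^{−κ|x|} with κ = mα/ℏ² = 7.030.
P(|x| < d) = ∫_{−d}^{d} κ e^{−2κ|x|} dx = 1 − e^{−2κd} = 1 − e^{−2.826} = 0.9408.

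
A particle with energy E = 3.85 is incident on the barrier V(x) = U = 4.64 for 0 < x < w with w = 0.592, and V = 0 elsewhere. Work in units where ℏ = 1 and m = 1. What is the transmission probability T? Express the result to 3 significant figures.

T = 0.460

Since E < U the interior solution is evanescent with decay constant κ = √(2m(U − E))/ℏ = 1.257.
κw = 0.7441, sinh(κw) = 0.8147.
The exact tunnelling result is T⁻¹ = 1 + U² sinh²(κw) / [4E(U − E)] = 2.175, so T = 0.460.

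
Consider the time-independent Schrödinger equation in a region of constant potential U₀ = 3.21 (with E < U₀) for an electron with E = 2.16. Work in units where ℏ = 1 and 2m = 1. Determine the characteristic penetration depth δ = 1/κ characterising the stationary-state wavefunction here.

Since E < U₀ the TISE in this region is ψ'' = κ²ψ with κ = √(2m(U₀ − E))/ℏ.
κ = √(2 × 0.5 × 1.05) = 1.025. The penetration depth is δ = 1/κ = 0.976.

δ = 0.976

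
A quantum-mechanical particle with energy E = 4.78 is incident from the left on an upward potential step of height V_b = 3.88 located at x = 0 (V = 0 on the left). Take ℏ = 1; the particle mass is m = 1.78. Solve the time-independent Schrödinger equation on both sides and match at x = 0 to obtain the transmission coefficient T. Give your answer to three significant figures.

On each side the TISE gives plane waves with k = √(2m(E − V))/ℏ: k₁ = √(2·1.78·4.78) = 4.125, k₂ = √(2·1.78·0.9) = 1.790.
Matching ψ and ψ′ at x = 0 gives r = (k₁ − k₂)/(k₁ + k₂), so R = r² = 0.1559 and T = 1 − R = 0.8441.

T = 0.844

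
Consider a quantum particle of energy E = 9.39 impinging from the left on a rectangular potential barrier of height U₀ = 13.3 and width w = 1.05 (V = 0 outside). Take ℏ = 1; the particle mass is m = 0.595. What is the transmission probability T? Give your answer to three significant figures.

T = 0.0353

Since E < U₀ the interior solution is evanescent with decay constant κ = √(2m(U₀ − E))/ℏ = 2.157.
κw = 2.265, sinh(κw) = 4.763.
The exact tunnelling result is T⁻¹ = 1 + U₀² sinh²(κw) / [4E(U₀ − E)] = 28.33, so T = 0.0353.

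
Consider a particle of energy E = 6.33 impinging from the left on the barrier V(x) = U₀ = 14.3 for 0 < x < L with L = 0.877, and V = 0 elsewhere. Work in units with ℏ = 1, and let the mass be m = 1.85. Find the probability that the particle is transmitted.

T = 0.000288

Since E < U₀ the interior solution is evanescent with decay constant κ = √(2m(U₀ − E))/ℏ = 5.430.
κL = 4.762, sinh(κL) = 58.51.
Matching ψ, ψ′ at both faces gives T = [1 + U₀² sinh²(κL) / (4E(U₀ − E))]⁻¹ = 1/3470 = 0.000288.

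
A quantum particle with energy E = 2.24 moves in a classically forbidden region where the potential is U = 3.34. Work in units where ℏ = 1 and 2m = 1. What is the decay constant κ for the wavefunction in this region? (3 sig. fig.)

κ = 1.05

Since E < U the TISE in this region is ψ'' = κ²ψ with κ = √(2m(U − E))/ℏ.
κ = √(2 × 0.5 × 1.1) = 1.049.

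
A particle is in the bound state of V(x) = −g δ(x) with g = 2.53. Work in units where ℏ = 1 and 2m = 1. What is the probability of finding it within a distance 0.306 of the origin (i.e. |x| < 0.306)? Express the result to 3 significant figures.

P = 0.539

The normalised bound state is ψ = √κ e^{−κ|x|} with κ = mg/ℏ² = 1.265.
P(|x| < d) = ∫_{−d}^{d} κ e^{−2κ|x|} dx = 1 − e^{−2κd} = 1 − e^{−0.7742} = 0.5389.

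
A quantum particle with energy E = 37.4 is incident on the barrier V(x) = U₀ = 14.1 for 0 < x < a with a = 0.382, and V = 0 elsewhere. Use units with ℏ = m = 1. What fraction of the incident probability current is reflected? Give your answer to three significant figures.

R = 0.0146

Above the barrier the interior wavenumber is k₂ = √(2m(E − U₀))/ℏ = 6.826, giving phase k₂a = 2.608.
T = [1 + U₀² sin²(k₂a) / (4E(E − U₀))]⁻¹ = 1/1.015 = 0.985.
R = 1 − T = 0.0146.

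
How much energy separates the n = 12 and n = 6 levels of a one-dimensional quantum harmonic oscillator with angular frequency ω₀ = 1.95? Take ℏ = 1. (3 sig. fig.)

ΔE = 11.7

E_n = ℏω₀(n + ½), so ΔE = (12 − 6) ℏω₀ = 6 × 1.95 = 11.70.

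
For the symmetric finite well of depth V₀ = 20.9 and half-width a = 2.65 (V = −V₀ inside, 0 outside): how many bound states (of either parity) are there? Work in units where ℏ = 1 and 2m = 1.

N = 8

Define the well-strength parameter z₀ = (a/ℏ)√(2mV₀) = 2.65 × √(2·0.5·20.9) = 12.11.
A new bound state (alternating even/odd) appears each time z₀ passes a multiple of π/2, so N = ⌊2z₀/π⌋ + 1 = ⌊7.713⌋ + 1 = 8.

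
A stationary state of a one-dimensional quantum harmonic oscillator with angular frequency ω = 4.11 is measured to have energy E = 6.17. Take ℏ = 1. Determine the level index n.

Invert E_n = (n + ½)ℏω: n = E/ℏω − ½ = 1.001, so n = 1.

n = 1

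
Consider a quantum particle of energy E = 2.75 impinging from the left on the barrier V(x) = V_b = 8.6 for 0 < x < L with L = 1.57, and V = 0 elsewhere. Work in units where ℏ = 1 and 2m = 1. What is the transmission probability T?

T = 0.00175

E < V_b: inside the barrier ψ ∝ e^{±κx} with κ = √(2m(V_b − E))/ℏ = 2.419.
κL = 3.797, sinh(κL) = 22.28.
Matching ψ, ψ′ at both faces gives T = [1 + V_b² sinh²(κL) / (4E(V_b − E))]⁻¹ = 1/571.5 = 0.00175.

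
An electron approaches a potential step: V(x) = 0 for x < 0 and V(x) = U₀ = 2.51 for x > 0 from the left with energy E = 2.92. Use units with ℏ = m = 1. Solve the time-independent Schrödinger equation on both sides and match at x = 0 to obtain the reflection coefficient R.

R = 0.207

The wavenumbers are k₁ = √(2mE)/ℏ = 2.417 on the left and k₂ = √(2m(E − U₀))/ℏ = 0.9055 on the right.
Matching ψ and ψ′ at x = 0 gives r = (k₁ − k₂)/(k₁ + k₂), so R = r² = 0.2069 and T = 1 − R = 0.7931.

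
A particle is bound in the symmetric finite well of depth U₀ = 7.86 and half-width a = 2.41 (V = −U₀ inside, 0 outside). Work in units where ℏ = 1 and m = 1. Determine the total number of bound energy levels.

Define the well-strength parameter z₀ = (a/ℏ)√(2mU₀) = 2.41 × √(2·1·7.86) = 9.555.
A new bound state (alternating even/odd) appears each time z₀ passes a multiple of π/2, so N = ⌊2z₀/π⌋ + 1 = ⌊6.083⌋ + 1 = 7.

N = 7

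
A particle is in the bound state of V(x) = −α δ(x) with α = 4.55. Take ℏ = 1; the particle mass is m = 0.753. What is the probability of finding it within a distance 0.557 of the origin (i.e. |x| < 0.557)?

The normalised bound state is ψ = √κ e^{−κ|x|} with κ = mα/ℏ² = 3.426.
P(|x| < d) = ∫_{−d}^{d} κ e^{−2κ|x|} dx = 1 − e^{−2κd} = 1 − e^{−3.817} = 0.9780.

P = 0.978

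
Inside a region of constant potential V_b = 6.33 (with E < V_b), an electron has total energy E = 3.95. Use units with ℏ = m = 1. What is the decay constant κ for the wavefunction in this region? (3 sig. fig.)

Since E < V_b the TISE in this region is ψ'' = κ²ψ with κ = √(2m(V_b − E))/ℏ.
κ = √(2 × 1 × 2.38) = 2.182.

κ = 2.18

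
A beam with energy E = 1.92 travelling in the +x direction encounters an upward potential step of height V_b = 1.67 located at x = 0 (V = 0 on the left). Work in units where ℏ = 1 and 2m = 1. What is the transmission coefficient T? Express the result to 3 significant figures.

T = 0.779

On each side the TISE gives plane waves with k = √(2m(E − V))/ℏ: k₁ = √(2·½·1.92) = 1.386, k₂ = √(2·½·0.25) = 0.5000.
Matching ψ and ψ′ at x = 0 gives r = (k₁ − k₂)/(k₁ + k₂), so R = r² = 0.2206 and T = 1 − R = 0.7794.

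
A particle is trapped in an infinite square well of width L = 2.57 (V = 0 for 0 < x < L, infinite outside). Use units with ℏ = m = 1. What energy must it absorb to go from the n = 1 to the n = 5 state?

ΔE = 17.9

E_n = n²π²ℏ²/(2mL²), so ΔE = (5² − 1²) π²ℏ²/(2mL²).
ΔE = 24 × π² / (2 × 1 × 2.57²) = 17.93.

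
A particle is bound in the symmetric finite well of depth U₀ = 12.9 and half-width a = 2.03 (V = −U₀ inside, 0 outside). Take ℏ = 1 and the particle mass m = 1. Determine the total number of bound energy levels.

N = 7

The dimensionless depth is z₀ = a√(2mU₀)/ℏ = 2.03 × √(25.80) = 10.31.
A new bound state (alternating even/odd) appears each time z₀ passes a multiple of π/2, so N = ⌊2z₀/π⌋ + 1 = ⌊6.564⌋ + 1 = 7.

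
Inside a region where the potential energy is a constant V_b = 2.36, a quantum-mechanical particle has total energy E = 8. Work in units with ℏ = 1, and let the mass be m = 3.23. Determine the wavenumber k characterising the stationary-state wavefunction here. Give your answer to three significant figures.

k = 6.04

With E > V_b the solution is oscillatory, ψ ∝ e^{±ikx} with k = √(2m(E − V_b))/ℏ.
k = √(2 × 3.23 × 5.64) = 6.036.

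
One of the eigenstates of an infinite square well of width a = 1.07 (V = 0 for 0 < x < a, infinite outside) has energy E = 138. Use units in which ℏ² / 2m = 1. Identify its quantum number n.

From E_n = n²π²ℏ²/(2ma²) invert to n = √(2ma²E)/(πℏ).
n = (1.07/π) × √(2 × 0.5 × 138) = 4.001 → n = 4.

n = 4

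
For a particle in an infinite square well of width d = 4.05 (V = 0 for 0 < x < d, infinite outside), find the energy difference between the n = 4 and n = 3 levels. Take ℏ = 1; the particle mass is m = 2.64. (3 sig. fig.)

E_n = n²π²ℏ²/(2md²), so ΔE = (4² − 3²) π²ℏ²/(2md²).
ΔE = 7 × π² / (2 × 2.64 × 4.05²) = 0.7977.

ΔE = 0.798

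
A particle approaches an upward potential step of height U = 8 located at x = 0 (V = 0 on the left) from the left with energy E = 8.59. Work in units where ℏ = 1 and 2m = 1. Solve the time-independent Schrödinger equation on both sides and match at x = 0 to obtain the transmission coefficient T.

On each side the TISE gives plane waves with k = √(2m(E − V))/ℏ: k₁ = √(2·½·8.59) = 2.931, k₂ = √(2·½·0.59) = 0.7681.
Matching ψ and ψ′ at x = 0 gives r = (k₁ − k₂)/(k₁ + k₂), so R = r² = 0.3419 and T = 1 − R = 0.6581.

T = 0.658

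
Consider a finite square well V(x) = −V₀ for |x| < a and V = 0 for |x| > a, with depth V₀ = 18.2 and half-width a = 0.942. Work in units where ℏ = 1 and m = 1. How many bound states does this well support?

The dimensionless depth is z₀ = a√(2mV₀)/ℏ = 0.942 × √(36.40) = 5.683.
The even/odd transcendental equations gain one root per π/2 in z₀, giving N = 1 + ⌊2z₀/π⌋ = 1 + ⌊3.618⌋ = 4.

N = 4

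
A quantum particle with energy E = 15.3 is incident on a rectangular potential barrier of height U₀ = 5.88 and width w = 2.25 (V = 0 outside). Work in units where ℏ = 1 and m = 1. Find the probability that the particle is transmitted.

T = 0.993

E > U₀: inside the barrier k₂ = √(2m(E − U₀))/ℏ = 4.341, k₂w = 9.766.
Matching at both interfaces gives T⁻¹ = 1 + U₀² sin²(k₂w) / [4E(E − U₀)] = 1.007, hence T = 0.993.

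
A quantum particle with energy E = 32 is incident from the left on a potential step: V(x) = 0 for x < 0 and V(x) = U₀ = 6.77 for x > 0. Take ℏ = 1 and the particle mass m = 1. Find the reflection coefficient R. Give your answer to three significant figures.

The wavenumbers are k₁ = √(2mE)/ℏ = 8.000 on the left and k₂ = √(2m(E − U₀))/ℏ = 7.104 on the right.
Matching ψ and ψ′ at x = 0 gives r = (k₁ − k₂)/(k₁ + k₂), so R = r² = 0.003523 and T = 1 − R = 0.9965.

R = 0.00352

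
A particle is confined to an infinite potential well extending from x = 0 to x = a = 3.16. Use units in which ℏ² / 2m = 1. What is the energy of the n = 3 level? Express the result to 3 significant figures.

E = 8.90

Requiring ψ(0) = ψ(a) = 0 quantises k = nπ/a, hence E_n = ℏ²k²/2m = n²π²ℏ²/(2ma²).
E_3 = 3² × π² / (2 × 0.5 × 3.16²) = 8.895.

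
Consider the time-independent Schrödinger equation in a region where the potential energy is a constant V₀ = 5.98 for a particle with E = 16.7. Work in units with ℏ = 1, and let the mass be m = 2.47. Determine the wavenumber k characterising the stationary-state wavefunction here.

k = 7.28

With E > V₀ the solution is oscillatory, ψ ∝ e^{±ikx} with k = √(2m(E − V₀))/ℏ.
k = √(2 × 2.47 × 10.72) = 7.277.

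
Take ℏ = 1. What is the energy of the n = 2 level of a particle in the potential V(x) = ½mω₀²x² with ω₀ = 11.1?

E = 27.8

Using E_n = (n + ½)ℏω₀: E_2 = 2.5 × 11.1 = 27.75.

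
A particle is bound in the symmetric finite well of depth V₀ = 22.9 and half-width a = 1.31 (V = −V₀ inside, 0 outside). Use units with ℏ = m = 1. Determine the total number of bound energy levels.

N = 6

The dimensionless depth is z₀ = a√(2mV₀)/ℏ = 1.31 × √(45.80) = 8.866.
A new bound state (alternating even/odd) appears each time z₀ passes a multiple of π/2, so N = ⌊2z₀/π⌋ + 1 = ⌊5.644⌋ + 1 = 6.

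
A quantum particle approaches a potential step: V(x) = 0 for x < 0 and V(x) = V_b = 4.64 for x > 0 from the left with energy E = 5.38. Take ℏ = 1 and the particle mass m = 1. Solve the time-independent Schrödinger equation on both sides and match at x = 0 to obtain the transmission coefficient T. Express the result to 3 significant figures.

T = 0.789

The wavenumbers are k₁ = √(2mE)/ℏ = 3.280 on the left and k₂ = √(2m(E − V_b))/ℏ = 1.217 on the right.
Matching ψ and ψ′ at x = 0 gives r = (k₁ − k₂)/(k₁ + k₂), so R = r² = 0.2106 and T = 1 − R = 0.7894.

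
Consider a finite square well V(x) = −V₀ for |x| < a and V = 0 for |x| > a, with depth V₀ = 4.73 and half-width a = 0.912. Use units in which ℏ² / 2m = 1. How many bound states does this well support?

N = 2

The dimensionless depth is z₀ = a√(2mV₀)/ℏ = 0.912 × √(4.730) = 1.983.
A new bound state (alternating even/odd) appears each time z₀ passes a multiple of π/2, so N = ⌊2z₀/π⌋ + 1 = ⌊1.263⌋ + 1 = 2.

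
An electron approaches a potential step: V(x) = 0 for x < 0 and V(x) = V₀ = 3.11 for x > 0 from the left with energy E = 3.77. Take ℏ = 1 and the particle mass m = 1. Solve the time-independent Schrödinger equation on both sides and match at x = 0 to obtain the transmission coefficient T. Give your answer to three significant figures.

T = 0.832

The wavenumbers are k₁ = √(2mE)/ℏ = 2.746 on the left and k₂ = √(2m(E − V₀))/ℏ = 1.149 on the right.
Matching ψ and ψ′ at x = 0 gives r = (k₁ − k₂)/(k₁ + k₂), so R = r² = 0.1681 and T = 1 − R = 0.8319.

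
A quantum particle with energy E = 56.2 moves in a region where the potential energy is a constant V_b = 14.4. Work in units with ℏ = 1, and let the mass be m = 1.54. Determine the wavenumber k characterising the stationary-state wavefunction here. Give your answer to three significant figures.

With E > V_b the solution is oscillatory, ψ ∝ e^{±ikx} with k = √(2m(E − V_b))/ℏ.
k = √(2 × 1.54 × 41.8) = 11.35.

k = 11.3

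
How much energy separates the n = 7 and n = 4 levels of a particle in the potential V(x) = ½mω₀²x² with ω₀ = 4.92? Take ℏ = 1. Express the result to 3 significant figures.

ΔE = 14.8

E_n = ℏω₀(n + ½), so ΔE = (7 − 4) ℏω₀ = 3 × 4.92 = 14.76.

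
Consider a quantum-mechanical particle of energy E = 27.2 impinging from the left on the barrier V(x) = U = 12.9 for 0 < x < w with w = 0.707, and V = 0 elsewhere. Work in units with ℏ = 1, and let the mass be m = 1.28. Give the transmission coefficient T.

E > U: inside the barrier k₂ = √(2m(E − U))/ℏ = 6.050, k₂w = 4.278.
Matching at both interfaces gives T⁻¹ = 1 + U² sin²(k₂w) / [4E(E − U)] = 1.088, hence T = 0.919.

T = 0.919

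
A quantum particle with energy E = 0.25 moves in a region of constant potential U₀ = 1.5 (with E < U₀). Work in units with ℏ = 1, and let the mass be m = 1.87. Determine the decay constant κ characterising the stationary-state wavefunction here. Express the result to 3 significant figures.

κ = 2.16

Since E < U₀ the TISE in this region is ψ'' = κ²ψ with κ = √(2m(U₀ − E))/ℏ.
κ = √(2 × 1.87 × 1.25) = 2.162.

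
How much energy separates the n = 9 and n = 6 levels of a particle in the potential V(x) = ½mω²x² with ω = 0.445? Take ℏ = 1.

E_n = ℏω(n + ½), so ΔE = (9 − 6) ℏω = 3 × 0.445 = 1.335.

ΔE = 1.34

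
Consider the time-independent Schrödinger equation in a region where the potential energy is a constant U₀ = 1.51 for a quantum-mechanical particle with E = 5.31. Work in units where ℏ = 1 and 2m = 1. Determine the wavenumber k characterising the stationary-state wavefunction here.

k = 1.95

With E > U₀ the solution is oscillatory, ψ ∝ e^{±ikx} with k = √(2m(E − U₀))/ℏ.
k = √(2 × 0.5 × 3.8) = 1.949.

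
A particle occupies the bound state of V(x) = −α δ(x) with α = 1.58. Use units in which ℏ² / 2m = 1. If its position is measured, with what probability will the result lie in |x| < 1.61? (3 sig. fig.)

P = 0.921

The normalised bound state is ψ = √κ e^{−κ|x|} with κ = mα/ℏ² = 0.7900.
P(|x| < d) = ∫_{−d}^{d} κ e^{−2κ|x|} dx = 1 − e^{−2κd} = 1 − e^{−2.544} = 0.9214.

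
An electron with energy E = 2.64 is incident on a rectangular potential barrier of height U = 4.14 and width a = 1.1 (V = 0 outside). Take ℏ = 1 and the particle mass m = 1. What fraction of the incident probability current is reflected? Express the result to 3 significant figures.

E < U: inside the barrier ψ ∝ e^{±κx} with κ = √(2m(U − E))/ℏ = 1.732.
κa = 1.905, sinh(κa) = 3.286.
The exact tunnelling result is T⁻¹ = 1 + U² sinh²(κa) / [4E(U − E)] = 12.68, so T = 0.0788.
R = 1 − T = 0.921.

R = 0.921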